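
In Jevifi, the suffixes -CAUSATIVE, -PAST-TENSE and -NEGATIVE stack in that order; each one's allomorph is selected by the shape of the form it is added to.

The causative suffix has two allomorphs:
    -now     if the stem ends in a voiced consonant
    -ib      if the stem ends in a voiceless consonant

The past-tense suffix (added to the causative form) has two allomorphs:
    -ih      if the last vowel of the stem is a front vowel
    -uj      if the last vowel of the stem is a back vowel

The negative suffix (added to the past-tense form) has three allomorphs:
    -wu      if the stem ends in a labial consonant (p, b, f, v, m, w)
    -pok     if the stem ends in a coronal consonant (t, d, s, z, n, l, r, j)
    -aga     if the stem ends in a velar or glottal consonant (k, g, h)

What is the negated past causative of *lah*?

lahibihaga

The final consonant of *lah* is /h/, which is voiceless, so the causative suffix is -ib, giving *lahib*.
The causative form *lahib*: last vowel = /i/, a front vowel → -ih → *lahibih*.
The past-tense form *lahibih* — final consonant /h/ (velar/glottal) → -aga → *lahibihaga*.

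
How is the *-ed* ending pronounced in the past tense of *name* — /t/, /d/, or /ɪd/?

The stem *name* ends in a voiced sound other than /d/.
The -ed suffix is realized as /ɪd/ after /t, d/; as /t/ after other voiceless consonants; and as /d/ after other voiced sounds.
So -ed on *name* is pronounced /d/.

/d/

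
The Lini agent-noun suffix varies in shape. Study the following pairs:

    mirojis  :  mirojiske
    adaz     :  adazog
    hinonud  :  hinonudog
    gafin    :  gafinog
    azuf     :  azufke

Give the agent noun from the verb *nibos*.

niboske

The alternation tracks the final consonant of the stem — -ke when the stem ends in a voiceless consonant (*mirojis*, *azuf*); -og when the stem ends in a voiced consonant (*adaz*, *hinonud*, *gafin*).
*nibos* — final consonant /s/ (voiceless) → -ke → *niboske*.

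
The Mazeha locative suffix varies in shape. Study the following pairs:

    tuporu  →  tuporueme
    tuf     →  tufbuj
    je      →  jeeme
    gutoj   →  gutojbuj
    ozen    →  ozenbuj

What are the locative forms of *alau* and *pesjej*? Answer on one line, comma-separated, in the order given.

The suffix is conditioned by the final sound: -buj when the stem ends in a consonant (*tuf*, *gutoj*, *ozen*); -eme when the stem ends in a vowel (*tuporu*, *je*).
Since the final sound of *alau* is /u/ (a vowel), it takes -eme, giving *alaueme*.
*pesjej*: final sound = /j/, a consonant → -buj → *pesjejbuj*.

alaueme, pesjejbuj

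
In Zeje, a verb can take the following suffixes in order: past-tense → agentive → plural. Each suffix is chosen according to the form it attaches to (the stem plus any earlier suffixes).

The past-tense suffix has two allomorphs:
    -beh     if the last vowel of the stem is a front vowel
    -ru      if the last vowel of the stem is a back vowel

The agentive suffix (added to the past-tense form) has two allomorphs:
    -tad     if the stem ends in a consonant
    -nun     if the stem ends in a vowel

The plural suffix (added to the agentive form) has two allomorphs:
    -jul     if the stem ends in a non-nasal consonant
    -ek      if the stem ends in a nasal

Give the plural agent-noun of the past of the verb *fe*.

The last vowel of *fe* is /e/, which is a front vowel, so the past-tense suffix is -beh, giving *febeh*.
The final sound of the past-tense form *febeh* is /h/, which is a consonant, so the agentive suffix is -tad, giving *febehtad*.
The final consonant of the agentive form *febehtad* is /d/, which is non-nasal, so the plural suffix is -jul, giving *febehtadjul*.

febehtadjul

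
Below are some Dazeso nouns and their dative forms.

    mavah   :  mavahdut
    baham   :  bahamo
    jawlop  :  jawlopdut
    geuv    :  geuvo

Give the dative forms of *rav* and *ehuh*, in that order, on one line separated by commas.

ravo, ehuhdut

The suffix is conditioned by the final consonant: -dut when the stem ends in a voiceless consonant (*mavah*, *jawlop*); -o when the stem ends in a voiced consonant (*baham*, *geuv*).
Since the final consonant of *rav* is /v/ (voiced), it takes -o, giving *ravo*.
*ehuh*: final consonant = /h/, voiceless → -dut → *ehuhdut*.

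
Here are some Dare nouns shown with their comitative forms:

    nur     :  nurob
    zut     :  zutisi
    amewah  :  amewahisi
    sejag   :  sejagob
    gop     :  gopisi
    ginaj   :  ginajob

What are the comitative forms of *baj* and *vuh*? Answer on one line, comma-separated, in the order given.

The pattern is voicing of the final consonant: -isi when the stem ends in a voiceless consonant (*zut*, *amewah*, *gop*); -ob when the stem ends in a voiced consonant (*nur*, *sejag*, *ginaj*).
Since the final consonant of *baj* is /j/ (voiced), it takes -ob, giving *bajob*.
*vuh* — final consonant /h/ (voiceless) → -isi → *vuhisi*.

bajob, vuhisi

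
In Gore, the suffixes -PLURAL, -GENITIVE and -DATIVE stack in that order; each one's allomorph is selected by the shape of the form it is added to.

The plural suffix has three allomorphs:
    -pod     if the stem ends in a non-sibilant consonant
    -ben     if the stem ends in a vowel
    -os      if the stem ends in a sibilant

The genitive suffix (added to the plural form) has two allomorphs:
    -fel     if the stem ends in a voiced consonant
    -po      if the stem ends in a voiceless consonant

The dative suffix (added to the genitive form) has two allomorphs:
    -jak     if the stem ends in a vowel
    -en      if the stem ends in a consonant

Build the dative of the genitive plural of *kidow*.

*kidow*: final sound = /w/, a non-sibilant consonant → -pod → *kidowpod*.
The plural form *kidowpod*: final consonant = /d/, voiced → -fel → *kidowpodfel*.
Since the final sound of the genitive form *kidowpodfel* is /l/ (a consonant), it takes -en, giving *kidowpodfelen*.

kidowpodfelen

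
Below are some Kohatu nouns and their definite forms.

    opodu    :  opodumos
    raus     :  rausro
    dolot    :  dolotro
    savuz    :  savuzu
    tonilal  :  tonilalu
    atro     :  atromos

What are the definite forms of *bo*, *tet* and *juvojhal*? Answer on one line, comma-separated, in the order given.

bomos, tetro, juvojhalu

The pattern is voicing of the final sound: -ro when the stem ends in a voiceless consonant (*raus*, *dolot*); -u when the stem ends in a voiced consonant (*savuz*, *tonilal*); -mos when the stem ends in a vowel (*opodu*, *atro*).
Since the final sound of *bo* is /o/ (a vowel), it takes -mos, giving *bomos*.
Since the final sound of *tet* is /t/ (a voiceless consonant), it takes -ro, giving *tetro*.
*juvojhal* — final sound /l/ (a voiced consonant) → -u → *juvojhalu*.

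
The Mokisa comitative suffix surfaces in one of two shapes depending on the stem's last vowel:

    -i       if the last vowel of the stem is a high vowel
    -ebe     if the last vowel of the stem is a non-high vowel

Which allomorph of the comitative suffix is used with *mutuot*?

Since the last vowel of *mutuot* is /o/ (a non-high vowel), it takes -ebe.

-ebe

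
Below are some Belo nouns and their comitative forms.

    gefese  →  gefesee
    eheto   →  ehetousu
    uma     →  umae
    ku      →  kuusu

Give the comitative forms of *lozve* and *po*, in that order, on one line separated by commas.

The suffix is conditioned by the last vowel: -usu when the last vowel of the stem is a rounded vowel (*eheto*, *ku*); -e when the last vowel of the stem is an unrounded vowel (*gefese*, *uma*).
*lozve* — last vowel /e/ (an unrounded vowel) → -e → *lozvee*.
The last vowel of *po* is /o/, which is a rounded vowel, so the suffix is -usu, giving *pousu*.

lozvee, pousu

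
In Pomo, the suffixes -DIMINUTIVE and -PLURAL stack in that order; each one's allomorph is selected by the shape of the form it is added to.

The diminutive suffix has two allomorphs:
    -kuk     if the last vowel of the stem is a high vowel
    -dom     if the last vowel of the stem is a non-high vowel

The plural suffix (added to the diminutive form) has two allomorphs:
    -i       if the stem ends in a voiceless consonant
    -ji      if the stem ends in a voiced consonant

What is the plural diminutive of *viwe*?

Since the last vowel of *viwe* is /e/ (a non-high vowel), it takes -dom, giving *viwedom*.
The diminutive form *viwedom* — final consonant /m/ (voiced) → -ji → *viwedomji*.

viwedomji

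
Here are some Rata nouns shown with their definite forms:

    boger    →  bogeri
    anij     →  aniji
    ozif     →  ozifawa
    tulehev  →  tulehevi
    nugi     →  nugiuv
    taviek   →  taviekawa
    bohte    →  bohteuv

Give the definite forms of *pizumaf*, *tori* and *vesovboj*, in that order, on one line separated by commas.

pizumafawa, toriuv, vesovboji

The pattern is voicing of the final sound: -awa when the stem ends in a voiceless consonant (*ozif*, *taviek*); -i when the stem ends in a voiced consonant (*boger*, *anij*, *tulehev*); -uv when the stem ends in a vowel (*nugi*, *bohte*).
*pizumaf*: final sound = /f/, a voiceless consonant → -awa → *pizumafawa*.
The final sound of *tori* is /i/, which is a vowel, so the suffix is -uv, giving *toriuv*.
Since the final sound of *vesovboj* is /j/ (a voiced consonant), it takes -i, giving *vesovboji*.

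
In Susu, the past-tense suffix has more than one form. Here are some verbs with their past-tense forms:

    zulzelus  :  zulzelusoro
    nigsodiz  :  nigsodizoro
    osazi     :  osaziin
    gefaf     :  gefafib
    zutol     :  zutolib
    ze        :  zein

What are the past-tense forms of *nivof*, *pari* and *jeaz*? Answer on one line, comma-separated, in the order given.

Looking at the final sound of each stem: -oro when the stem ends in a sibilant (*zulzelus*, *nigsodiz*); -ib when the stem ends in a non-sibilant consonant (*gefaf*, *zutol*); -in when the stem ends in a vowel (*osazi*, *ze*).
Since the final sound of *nivof* is /f/ (a non-sibilant consonant), it takes -ib, giving *nivofib*.
*pari*: final sound = /i/, a vowel → -in → *pariin*.
*jeaz* — final sound /z/ (a sibilant) → -oro → *jeazoro*.

nivofib, pariin, jeazoro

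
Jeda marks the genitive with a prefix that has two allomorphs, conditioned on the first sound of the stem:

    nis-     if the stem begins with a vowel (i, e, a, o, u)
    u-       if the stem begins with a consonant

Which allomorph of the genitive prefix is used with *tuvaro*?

*tuvaro*: first sound = /t/, a consonant → u-.

u-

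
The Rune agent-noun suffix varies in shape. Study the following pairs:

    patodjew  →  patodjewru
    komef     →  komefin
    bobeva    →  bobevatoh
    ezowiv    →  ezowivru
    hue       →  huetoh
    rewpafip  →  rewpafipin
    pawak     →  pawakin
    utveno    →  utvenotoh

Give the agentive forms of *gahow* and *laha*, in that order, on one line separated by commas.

gahowru, lahatoh

The suffix is conditioned by the final sound: -in when the stem ends in a voiceless consonant (*komef*, *rewpafip*, *pawak*); -ru when the stem ends in a voiced consonant (*patodjew*, *ezowiv*); -toh when the stem ends in a vowel (*bobeva*, *hue*, *utveno*).
*gahow* — final sound /w/ (a voiced consonant) → -ru → *gahowru*.
*laha* — final sound /a/ (a vowel) → -toh → *lahatoh*.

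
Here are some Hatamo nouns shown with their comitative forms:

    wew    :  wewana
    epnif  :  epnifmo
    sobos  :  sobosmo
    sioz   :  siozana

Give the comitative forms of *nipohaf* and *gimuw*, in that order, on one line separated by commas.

The pattern is voicing of the final consonant: -mo when the stem ends in a voiceless consonant (*epnif*, *sobos*); -ana when the stem ends in a voiced consonant (*wew*, *sioz*).
The final consonant of *nipohaf* is /f/, which is voiceless, so the suffix is -mo, giving *nipohafmo*.
*gimuw*: final consonant = /w/, voiced → -ana → *gimuwana*.

nipohafmo, gimuwana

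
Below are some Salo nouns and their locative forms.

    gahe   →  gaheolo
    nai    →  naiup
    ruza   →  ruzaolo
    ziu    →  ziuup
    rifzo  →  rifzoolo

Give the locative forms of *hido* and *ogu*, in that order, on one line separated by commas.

hidoolo, oguup

The suffix is conditioned by the last vowel: -up when the last vowel of the stem is a high vowel (*nai*, *ziu*); -olo when the last vowel of the stem is a non-high vowel (*gahe*, *ruza*, *rifzo*).
*hido* — last vowel /o/ (a non-high vowel) → -olo → *hidoolo*.
Since the last vowel of *ogu* is /u/ (a high vowel), it takes -up, giving *oguup*.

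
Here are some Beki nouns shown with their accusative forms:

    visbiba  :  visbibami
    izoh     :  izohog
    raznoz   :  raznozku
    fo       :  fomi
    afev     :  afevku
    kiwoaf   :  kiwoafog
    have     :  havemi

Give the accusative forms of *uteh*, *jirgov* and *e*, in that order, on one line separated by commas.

utehog, jirgovku, emi

The alternation tracks the final sound of the stem — -og when the stem ends in a voiceless consonant (*izoh*, *kiwoaf*); -ku when the stem ends in a voiced consonant (*raznoz*, *afev*); -mi when the stem ends in a vowel (*visbiba*, *fo*, *have*).
Since the final sound of *uteh* is /h/ (a voiceless consonant), it takes -og, giving *utehog*.
*jirgov* — final sound /v/ (a voiced consonant) → -ku → *jirgovku*.
*e* — final sound /e/ (a vowel) → -mi → *emi*.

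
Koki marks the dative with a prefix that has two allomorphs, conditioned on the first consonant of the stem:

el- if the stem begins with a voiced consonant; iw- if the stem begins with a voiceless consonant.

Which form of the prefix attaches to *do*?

The first consonant of *do* is /d/, which is voiced, so the prefix is el-.

el-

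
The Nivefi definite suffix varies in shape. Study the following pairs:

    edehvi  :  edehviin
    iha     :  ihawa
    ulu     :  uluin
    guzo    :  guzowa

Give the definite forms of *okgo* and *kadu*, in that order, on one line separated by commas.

The pattern is height harmony: -in when the last vowel of the stem is a high vowel (*edehvi*, *ulu*); -wa when the last vowel of the stem is a non-high vowel (*iha*, *guzo*).
Since the last vowel of *okgo* is /o/ (a non-high vowel), it takes -wa, giving *okgowa*.
Since the last vowel of *kadu* is /u/ (a high vowel), it takes -in, giving *kaduin*.

okgowa, kaduin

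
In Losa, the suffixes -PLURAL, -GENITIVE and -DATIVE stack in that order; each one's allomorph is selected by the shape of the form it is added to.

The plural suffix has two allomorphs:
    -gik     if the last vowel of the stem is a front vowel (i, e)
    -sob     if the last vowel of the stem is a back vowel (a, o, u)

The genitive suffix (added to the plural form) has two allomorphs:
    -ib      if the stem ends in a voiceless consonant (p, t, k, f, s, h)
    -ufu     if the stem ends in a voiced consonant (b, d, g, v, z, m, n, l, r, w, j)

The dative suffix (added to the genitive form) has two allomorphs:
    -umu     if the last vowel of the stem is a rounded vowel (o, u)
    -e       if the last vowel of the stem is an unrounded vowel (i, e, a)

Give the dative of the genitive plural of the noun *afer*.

Since the last vowel of *afer* is /e/ (a front vowel), it takes -gik, giving *afergik*.
The plural form *afergik*: final consonant = /k/, voiceless → -ib → *afergikib*.
Since the last vowel of the genitive form *afergikib* is /i/ (an unrounded vowel), it takes -e, giving *afergikibe*.

afergikibe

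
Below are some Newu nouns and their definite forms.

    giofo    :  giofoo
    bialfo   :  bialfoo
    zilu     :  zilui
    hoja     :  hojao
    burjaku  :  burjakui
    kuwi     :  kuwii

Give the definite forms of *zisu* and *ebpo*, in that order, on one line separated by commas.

The alternation tracks the last vowel of the stem — -i when the last vowel of the stem is a high vowel (*zilu*, *burjaku*, *kuwi*); -o when the last vowel of the stem is a non-high vowel (*giofo*, *bialfo*, *hoja*).
*zisu*: last vowel = /u/, a high vowel → -i → *zisui*.
*ebpo* — last vowel /o/ (a non-high vowel) → -o → *ebpoo*.

zisui, ebpoo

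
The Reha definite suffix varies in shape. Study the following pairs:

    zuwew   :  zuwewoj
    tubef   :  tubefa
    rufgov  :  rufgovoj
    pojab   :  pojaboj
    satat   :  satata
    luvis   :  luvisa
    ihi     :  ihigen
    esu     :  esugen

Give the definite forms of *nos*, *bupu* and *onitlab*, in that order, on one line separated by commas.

Looking at the final sound of each stem: -a when the stem ends in a voiceless consonant (*tubef*, *satat*, *luvis*); -oj when the stem ends in a voiced consonant (*zuwew*, *rufgov*, *pojab*); -gen when the stem ends in a vowel (*ihi*, *esu*).
*nos* — final sound /s/ (a voiceless consonant) → -a → *nosa*.
Since the final sound of *bupu* is /u/ (a vowel), it takes -gen, giving *bupugen*.
*onitlab* — final sound /b/ (a voiced consonant) → -oj → *onitlaboj*.

nosa, bupugen, onitlaboj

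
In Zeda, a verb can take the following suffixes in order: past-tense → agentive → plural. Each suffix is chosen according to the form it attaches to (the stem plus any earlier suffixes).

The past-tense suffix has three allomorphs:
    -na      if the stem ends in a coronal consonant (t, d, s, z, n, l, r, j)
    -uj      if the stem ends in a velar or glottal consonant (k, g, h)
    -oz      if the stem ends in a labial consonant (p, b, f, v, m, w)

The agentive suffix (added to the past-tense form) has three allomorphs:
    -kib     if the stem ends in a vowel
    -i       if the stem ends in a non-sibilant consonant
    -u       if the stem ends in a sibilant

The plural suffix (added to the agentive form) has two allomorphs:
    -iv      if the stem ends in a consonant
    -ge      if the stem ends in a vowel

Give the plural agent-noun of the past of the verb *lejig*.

*lejig* — final consonant /g/ (velar/glottal) → -uj → *lejiguj*.
The past-tense form *lejiguj*: final sound = /j/, a non-sibilant consonant → -i → *lejiguji*.
The agentive form *lejiguji*: final sound = /i/, a vowel → -ge → *lejigujige*.

lejigujige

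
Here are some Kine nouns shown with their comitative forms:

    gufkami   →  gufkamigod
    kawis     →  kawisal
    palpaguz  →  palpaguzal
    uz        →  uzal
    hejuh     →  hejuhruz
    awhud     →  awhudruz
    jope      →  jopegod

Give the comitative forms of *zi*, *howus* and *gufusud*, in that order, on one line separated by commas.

The alternation tracks the final sound of the stem — -al when the stem ends in a sibilant (*kawis*, *palpaguz*, *uz*); -ruz when the stem ends in a non-sibilant consonant (*hejuh*, *awhud*); -god when the stem ends in a vowel (*gufkami*, *jope*).
*zi* — final sound /i/ (a vowel) → -god → *zigod*.
*howus*: final sound = /s/, a sibilant → -al → *howusal*.
*gufusud*: final sound = /d/, a non-sibilant consonant → -ruz → *gufusudruz*.

zigod, howusal, gufusudruz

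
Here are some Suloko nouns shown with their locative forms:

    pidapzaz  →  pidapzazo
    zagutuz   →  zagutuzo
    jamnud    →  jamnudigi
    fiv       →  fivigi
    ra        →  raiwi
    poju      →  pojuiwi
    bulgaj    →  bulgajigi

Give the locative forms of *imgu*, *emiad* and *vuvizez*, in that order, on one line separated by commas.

imguiwi, emiadigi, vuvizezo

Looking at the final sound of each stem: -o when the stem ends in a sibilant (*pidapzaz*, *zagutuz*); -igi when the stem ends in a non-sibilant consonant (*jamnud*, *fiv*, *bulgaj*); -iwi when the stem ends in a vowel (*ra*, *poju*).
*imgu*: final sound = /u/, a vowel → -iwi → *imguiwi*.
The final sound of *emiad* is /d/, which is a non-sibilant consonant, so the suffix is -igi, giving *emiadigi*.
The final sound of *vuvizez* is /z/, which is a sibilant, so the suffix is -o, giving *vuvizezo*.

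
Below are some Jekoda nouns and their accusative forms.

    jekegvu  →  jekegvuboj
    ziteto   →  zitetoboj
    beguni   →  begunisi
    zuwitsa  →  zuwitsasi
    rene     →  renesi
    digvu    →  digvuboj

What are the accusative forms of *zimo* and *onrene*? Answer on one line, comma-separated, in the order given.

zimoboj, onrenesi

The alternation tracks the last vowel of the stem — -boj when the last vowel of the stem is a rounded vowel (*jekegvu*, *ziteto*, *digvu*); -si when the last vowel of the stem is an unrounded vowel (*beguni*, *zuwitsa*, *rene*).
Since the last vowel of *zimo* is /o/ (a rounded vowel), it takes -boj, giving *zimoboj*.
*onrene*: last vowel = /e/, an unrounded vowel → -si → *onrenesi*.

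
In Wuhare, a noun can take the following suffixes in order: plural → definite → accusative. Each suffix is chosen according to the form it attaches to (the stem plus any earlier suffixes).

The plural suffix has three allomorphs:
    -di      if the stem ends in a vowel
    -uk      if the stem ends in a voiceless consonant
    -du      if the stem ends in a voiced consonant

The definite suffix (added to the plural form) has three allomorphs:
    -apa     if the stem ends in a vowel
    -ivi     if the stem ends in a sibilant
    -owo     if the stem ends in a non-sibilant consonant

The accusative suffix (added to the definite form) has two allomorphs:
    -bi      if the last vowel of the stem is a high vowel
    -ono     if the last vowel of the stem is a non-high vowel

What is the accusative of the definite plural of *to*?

todiapaono

Since the final sound of *to* is /o/ (a vowel), it takes -di, giving *todi*.
Since the final sound of the plural form *todi* is /i/ (a vowel), it takes -apa, giving *todiapa*.
Since the last vowel of the definite form *todiapa* is /a/ (a non-high vowel), it takes -ono, giving *todiapaono*.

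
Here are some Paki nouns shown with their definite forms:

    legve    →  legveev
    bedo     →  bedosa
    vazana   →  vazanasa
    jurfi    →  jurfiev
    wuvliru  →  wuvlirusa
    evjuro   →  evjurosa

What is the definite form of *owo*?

owosa

The suffix is conditioned by the last vowel: -ev when the last vowel of the stem is a front vowel (*legve*, *jurfi*); -sa when the last vowel of the stem is a back vowel (*bedo*, *vazana*, *wuvliru*, *evjuro*).
The last vowel of *owo* is /o/, which is a back vowel, so the suffix is -sa, giving *owosa*.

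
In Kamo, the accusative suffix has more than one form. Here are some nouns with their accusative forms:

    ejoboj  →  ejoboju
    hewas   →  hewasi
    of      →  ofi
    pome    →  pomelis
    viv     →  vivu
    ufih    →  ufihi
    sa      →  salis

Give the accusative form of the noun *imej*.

imeju

The alternation tracks the final sound of the stem — -i when the stem ends in a voiceless consonant (*hewas*, *of*, *ufih*); -u when the stem ends in a voiced consonant (*ejoboj*, *viv*); -lis when the stem ends in a vowel (*pome*, *sa*).
*imej* — final sound /j/ (a voiced consonant) → -u → *imeju*.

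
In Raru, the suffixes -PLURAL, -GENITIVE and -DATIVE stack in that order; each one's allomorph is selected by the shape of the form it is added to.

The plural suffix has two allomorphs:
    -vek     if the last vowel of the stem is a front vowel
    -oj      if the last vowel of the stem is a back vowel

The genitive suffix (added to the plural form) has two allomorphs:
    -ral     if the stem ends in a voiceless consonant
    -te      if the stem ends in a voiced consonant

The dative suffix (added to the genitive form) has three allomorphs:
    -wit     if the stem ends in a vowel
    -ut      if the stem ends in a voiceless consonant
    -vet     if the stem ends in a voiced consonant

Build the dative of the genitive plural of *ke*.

*ke*: last vowel = /e/, a front vowel → -vek → *kevek*.
The plural form *kevek* — final consonant /k/ (voiceless) → -ral → *kevekral*.
The final sound of the genitive form *kevekral* is /l/, which is a voiced consonant, so the dative suffix is -vet, giving *kevekralvet*.

kevekralvet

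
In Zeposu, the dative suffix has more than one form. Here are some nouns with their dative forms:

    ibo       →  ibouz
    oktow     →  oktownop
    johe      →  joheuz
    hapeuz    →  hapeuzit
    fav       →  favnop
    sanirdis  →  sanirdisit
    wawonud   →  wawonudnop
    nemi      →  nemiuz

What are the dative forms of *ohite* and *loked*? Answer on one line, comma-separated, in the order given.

The suffix is conditioned by the final sound: -it when the stem ends in a sibilant (*hapeuz*, *sanirdis*); -nop when the stem ends in a non-sibilant consonant (*oktow*, *fav*, *wawonud*); -uz when the stem ends in a vowel (*ibo*, *johe*, *nemi*).
*ohite*: final sound = /e/, a vowel → -uz → *ohiteuz*.
The final sound of *loked* is /d/, which is a non-sibilant consonant, so the suffix is -nop, giving *lokednop*.

ohiteuz, lokednop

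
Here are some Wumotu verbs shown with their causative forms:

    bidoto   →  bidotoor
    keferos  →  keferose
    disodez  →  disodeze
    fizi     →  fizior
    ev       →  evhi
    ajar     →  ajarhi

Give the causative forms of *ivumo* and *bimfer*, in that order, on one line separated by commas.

The suffix is conditioned by the final sound: -e when the stem ends in a sibilant (*keferos*, *disodez*); -hi when the stem ends in a non-sibilant consonant (*ev*, *ajar*); -or when the stem ends in a vowel (*bidoto*, *fizi*).
*ivumo* — final sound /o/ (a vowel) → -or → *ivumoor*.
*bimfer*: final sound = /r/, a non-sibilant consonant → -hi → *bimferhi*.

ivumoor, bimferhi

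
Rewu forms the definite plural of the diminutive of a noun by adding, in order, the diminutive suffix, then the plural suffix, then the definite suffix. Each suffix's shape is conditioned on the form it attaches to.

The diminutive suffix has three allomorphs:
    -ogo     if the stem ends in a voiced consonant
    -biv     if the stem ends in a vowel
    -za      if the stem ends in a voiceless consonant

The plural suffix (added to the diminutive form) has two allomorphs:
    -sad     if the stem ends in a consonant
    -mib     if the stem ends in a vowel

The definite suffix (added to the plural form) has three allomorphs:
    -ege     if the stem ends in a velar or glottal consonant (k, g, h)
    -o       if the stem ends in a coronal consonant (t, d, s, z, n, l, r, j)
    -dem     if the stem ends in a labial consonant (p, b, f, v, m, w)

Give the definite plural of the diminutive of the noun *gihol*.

gihologomibdem

Since the final sound of *gihol* is /l/ (a voiced consonant), it takes -ogo, giving *gihologo*.
The diminutive form *gihologo*: final sound = /o/, a vowel → -mib → *gihologomib*.
The final consonant of the plural form *gihologomib* is /b/, which is labial, so the definite suffix is -dem, giving *gihologomibdem*.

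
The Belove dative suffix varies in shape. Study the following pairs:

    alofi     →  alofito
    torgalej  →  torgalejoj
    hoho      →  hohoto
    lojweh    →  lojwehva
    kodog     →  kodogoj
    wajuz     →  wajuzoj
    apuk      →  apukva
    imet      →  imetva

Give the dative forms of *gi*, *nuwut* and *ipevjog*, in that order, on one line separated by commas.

The pattern is voicing of the final sound: -va when the stem ends in a voiceless consonant (*lojweh*, *apuk*, *imet*); -oj when the stem ends in a voiced consonant (*torgalej*, *kodog*, *wajuz*); -to when the stem ends in a vowel (*alofi*, *hoho*).
Since the final sound of *gi* is /i/ (a vowel), it takes -to, giving *gito*.
Since the final sound of *nuwut* is /t/ (a voiceless consonant), it takes -va, giving *nuwutva*.
*ipevjog*: final sound = /g/, a voiced consonant → -oj → *ipevjogoj*.

gito, nuwutva, ipevjogoj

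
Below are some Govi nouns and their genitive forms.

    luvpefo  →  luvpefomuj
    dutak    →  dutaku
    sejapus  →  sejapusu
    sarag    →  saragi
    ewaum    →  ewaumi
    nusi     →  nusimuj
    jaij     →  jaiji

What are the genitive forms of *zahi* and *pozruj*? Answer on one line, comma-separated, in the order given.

The pattern is voicing of the final sound: -u when the stem ends in a voiceless consonant (*dutak*, *sejapus*); -i when the stem ends in a voiced consonant (*sarag*, *ewaum*, *jaij*); -muj when the stem ends in a vowel (*luvpefo*, *nusi*).
*zahi* — final sound /i/ (a vowel) → -muj → *zahimuj*.
The final sound of *pozruj* is /j/, which is a voiced consonant, so the suffix is -i, giving *pozruji*.

zahimuj, pozruji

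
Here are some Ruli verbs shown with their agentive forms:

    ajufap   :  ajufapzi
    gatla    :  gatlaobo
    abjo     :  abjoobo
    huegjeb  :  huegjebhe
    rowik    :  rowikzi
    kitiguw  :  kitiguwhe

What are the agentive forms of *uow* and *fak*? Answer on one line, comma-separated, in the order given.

uowhe, fakzi

Looking at the final sound of each stem: -zi when the stem ends in a voiceless consonant (*ajufap*, *rowik*); -he when the stem ends in a voiced consonant (*huegjeb*, *kitiguw*); -obo when the stem ends in a vowel (*gatla*, *abjo*).
*uow*: final sound = /w/, a voiced consonant → -he → *uowhe*.
*fak*: final sound = /k/, a voiceless consonant → -zi → *fakzi*.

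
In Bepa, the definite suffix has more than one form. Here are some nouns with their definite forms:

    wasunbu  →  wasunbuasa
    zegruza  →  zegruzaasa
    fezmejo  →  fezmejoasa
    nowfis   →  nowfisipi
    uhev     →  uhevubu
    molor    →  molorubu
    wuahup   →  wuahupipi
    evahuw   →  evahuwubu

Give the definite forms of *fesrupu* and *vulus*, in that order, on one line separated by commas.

fesrupuasa, vulusipi

The pattern is voicing of the final sound: -ipi when the stem ends in a voiceless consonant (*nowfis*, *wuahup*); -ubu when the stem ends in a voiced consonant (*uhev*, *molor*, *evahuw*); -asa when the stem ends in a vowel (*wasunbu*, *zegruza*, *fezmejo*).
*fesrupu*: final sound = /u/, a vowel → -asa → *fesrupuasa*.
The final sound of *vulus* is /s/, which is a voiceless consonant, so the suffix is -ipi, giving *vulusipi*.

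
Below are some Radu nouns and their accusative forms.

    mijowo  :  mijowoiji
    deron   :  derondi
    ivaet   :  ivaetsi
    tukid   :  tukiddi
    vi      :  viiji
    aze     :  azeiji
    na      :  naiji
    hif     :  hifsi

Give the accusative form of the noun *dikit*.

The alternation tracks the final sound of the stem — -si when the stem ends in a voiceless consonant (*ivaet*, *hif*); -di when the stem ends in a voiced consonant (*deron*, *tukid*); -iji when the stem ends in a vowel (*mijowo*, *vi*, *aze*, *na*).
The final sound of *dikit* is /t/, which is a voiceless consonant, so the suffix is -si, giving *dikitsi*.

dikitsi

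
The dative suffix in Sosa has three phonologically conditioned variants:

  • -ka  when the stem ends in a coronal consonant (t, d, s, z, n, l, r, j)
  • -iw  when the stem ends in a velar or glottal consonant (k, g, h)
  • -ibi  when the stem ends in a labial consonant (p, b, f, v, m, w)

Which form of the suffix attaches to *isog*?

Since the final consonant of *isog* is /g/ (velar/glottal), it takes -iw.

-iw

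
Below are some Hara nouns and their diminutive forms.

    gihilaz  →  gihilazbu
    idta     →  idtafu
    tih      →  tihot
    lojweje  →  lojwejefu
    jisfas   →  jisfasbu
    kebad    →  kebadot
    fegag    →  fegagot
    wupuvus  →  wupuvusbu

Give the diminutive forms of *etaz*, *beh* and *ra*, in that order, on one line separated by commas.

etazbu, behot, rafu

The suffix is conditioned by the final sound: -bu when the stem ends in a sibilant (*gihilaz*, *jisfas*, *wupuvus*); -ot when the stem ends in a non-sibilant consonant (*tih*, *kebad*, *fegag*); -fu when the stem ends in a vowel (*idta*, *lojweje*).
Since the final sound of *etaz* is /z/ (a sibilant), it takes -bu, giving *etazbu*.
*beh*: final sound = /h/, a non-sibilant consonant → -ot → *behot*.
*ra* — final sound /a/ (a vowel) → -fu → *rafu*.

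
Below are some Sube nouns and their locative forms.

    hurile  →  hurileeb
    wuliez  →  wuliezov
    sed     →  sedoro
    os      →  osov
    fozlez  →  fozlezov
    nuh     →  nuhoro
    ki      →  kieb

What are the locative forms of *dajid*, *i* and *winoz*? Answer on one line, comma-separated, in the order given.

The alternation tracks the final sound of the stem — -ov when the stem ends in a sibilant (*wuliez*, *os*, *fozlez*); -oro when the stem ends in a non-sibilant consonant (*sed*, *nuh*); -eb when the stem ends in a vowel (*hurile*, *ki*).
Since the final sound of *dajid* is /d/ (a non-sibilant consonant), it takes -oro, giving *dajidoro*.
The final sound of *i* is /i/, which is a vowel, so the suffix is -eb, giving *ieb*.
Since the final sound of *winoz* is /z/ (a sibilant), it takes -ov, giving *winozov*.

dajidoro, ieb, winozov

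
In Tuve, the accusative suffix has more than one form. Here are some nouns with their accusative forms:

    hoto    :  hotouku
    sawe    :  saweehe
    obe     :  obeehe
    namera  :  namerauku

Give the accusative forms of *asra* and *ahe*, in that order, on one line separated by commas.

The alternation tracks the last vowel of the stem — -ehe when the last vowel of the stem is a front vowel (*sawe*, *obe*); -uku when the last vowel of the stem is a back vowel (*hoto*, *namera*).
The last vowel of *asra* is /a/, which is a back vowel, so the suffix is -uku, giving *asrauku*.
*ahe*: last vowel = /e/, a front vowel → -ehe → *aheehe*.

asrauku, aheehe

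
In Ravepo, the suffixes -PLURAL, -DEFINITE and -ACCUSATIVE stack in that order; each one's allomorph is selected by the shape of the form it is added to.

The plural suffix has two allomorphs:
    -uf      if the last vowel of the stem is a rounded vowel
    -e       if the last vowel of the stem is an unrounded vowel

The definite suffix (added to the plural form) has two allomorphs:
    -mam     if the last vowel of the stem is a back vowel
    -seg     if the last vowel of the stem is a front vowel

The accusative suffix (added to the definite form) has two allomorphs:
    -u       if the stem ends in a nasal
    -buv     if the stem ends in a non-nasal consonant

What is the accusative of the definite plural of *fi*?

The last vowel of *fi* is /i/, which is an unrounded vowel, so the plural suffix is -e, giving *fie*.
Since the last vowel of the plural form *fie* is /e/ (a front vowel), it takes -seg, giving *fieseg*.
The definite form *fieseg*: final consonant = /g/, non-nasal → -buv → *fiesegbuv*.

fiesegbuv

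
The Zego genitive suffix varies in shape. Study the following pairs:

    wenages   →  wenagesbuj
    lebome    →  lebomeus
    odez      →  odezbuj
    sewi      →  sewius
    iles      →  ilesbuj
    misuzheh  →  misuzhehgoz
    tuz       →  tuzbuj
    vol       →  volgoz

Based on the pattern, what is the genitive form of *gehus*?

gehusbuj

The pattern is sibilance of the final sound: -buj when the stem ends in a sibilant (*wenages*, *odez*, *iles*, *tuz*); -goz when the stem ends in a non-sibilant consonant (*misuzheh*, *vol*); -us when the stem ends in a vowel (*lebome*, *sewi*).
*gehus* — final sound /s/ (a sibilant) → -buj → *gehusbuj*.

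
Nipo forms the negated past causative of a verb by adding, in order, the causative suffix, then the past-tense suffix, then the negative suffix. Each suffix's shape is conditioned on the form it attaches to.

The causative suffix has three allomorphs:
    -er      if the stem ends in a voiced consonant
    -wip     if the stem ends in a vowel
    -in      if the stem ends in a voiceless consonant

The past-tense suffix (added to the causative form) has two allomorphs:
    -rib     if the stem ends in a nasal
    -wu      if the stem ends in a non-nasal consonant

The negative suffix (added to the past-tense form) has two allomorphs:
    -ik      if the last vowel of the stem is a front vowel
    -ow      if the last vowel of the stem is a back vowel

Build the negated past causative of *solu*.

*solu* — final sound /u/ (a vowel) → -wip → *soluwip*.
Since the final consonant of the causative form *soluwip* is /p/ (non-nasal), it takes -wu, giving *soluwipwu*.
The past-tense form *soluwipwu*: last vowel = /u/, a back vowel → -ow → *soluwipwuow*.

soluwipwuow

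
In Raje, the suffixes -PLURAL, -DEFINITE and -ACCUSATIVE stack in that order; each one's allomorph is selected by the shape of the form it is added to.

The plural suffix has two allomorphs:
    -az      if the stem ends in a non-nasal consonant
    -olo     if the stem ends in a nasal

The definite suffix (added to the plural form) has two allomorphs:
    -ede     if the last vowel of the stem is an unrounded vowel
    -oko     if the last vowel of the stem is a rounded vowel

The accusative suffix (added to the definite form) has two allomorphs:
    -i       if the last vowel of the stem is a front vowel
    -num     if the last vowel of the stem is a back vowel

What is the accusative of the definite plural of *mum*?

mumolookonum

*mum* — final consonant /m/ (a nasal) → -olo → *mumolo*.
Since the last vowel of the plural form *mumolo* is /o/ (a rounded vowel), it takes -oko, giving *mumolooko*.
The last vowel of the definite form *mumolooko* is /o/, which is a back vowel, so the accusative suffix is -num, giving *mumolookonum*.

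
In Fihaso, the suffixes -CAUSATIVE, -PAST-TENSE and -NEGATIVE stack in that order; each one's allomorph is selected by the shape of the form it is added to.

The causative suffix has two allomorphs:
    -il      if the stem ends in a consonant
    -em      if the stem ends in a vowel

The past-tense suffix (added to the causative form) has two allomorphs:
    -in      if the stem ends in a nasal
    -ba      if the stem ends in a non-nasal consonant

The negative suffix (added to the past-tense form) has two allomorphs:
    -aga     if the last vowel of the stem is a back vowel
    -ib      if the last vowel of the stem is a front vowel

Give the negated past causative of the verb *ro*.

*ro*: final sound = /o/, a vowel → -em → *roem*.
The causative form *roem*: final consonant = /m/, a nasal → -in → *roemin*.
The past-tense form *roemin* — last vowel /i/ (a front vowel) → -ib → *roeminib*.

roeminib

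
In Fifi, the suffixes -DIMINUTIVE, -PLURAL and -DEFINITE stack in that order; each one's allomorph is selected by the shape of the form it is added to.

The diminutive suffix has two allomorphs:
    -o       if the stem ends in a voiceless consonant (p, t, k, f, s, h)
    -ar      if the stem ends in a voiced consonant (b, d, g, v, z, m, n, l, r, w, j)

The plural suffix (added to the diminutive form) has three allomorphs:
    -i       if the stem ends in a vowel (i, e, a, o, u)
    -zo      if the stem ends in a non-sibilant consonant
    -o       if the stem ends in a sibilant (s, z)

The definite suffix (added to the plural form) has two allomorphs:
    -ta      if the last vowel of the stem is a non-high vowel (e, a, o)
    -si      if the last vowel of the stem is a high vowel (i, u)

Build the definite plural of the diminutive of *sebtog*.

The final consonant of *sebtog* is /g/, which is voiced, so the diminutive suffix is -ar, giving *sebtogar*.
The final sound of the diminutive form *sebtogar* is /r/, which is a non-sibilant consonant, so the plural suffix is -zo, giving *sebtogarzo*.
Since the last vowel of the plural form *sebtogarzo* is /o/ (a non-high vowel), it takes -ta, giving *sebtogarzota*.

sebtogarzota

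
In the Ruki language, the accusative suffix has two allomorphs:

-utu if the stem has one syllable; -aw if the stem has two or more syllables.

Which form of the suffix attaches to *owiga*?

-aw

*owiga* (3 syllables) → -aw.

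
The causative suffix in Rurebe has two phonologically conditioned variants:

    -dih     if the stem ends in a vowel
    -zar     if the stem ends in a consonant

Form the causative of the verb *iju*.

ijudih

*iju*: final sound = /u/, a vowel → -dih → *ijudih*.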